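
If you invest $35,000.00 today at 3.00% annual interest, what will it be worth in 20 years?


Future value formula: FV = PV × (1 + r)^t
FV = $35,000.00 × (1 + 0.03)^20
FV = $35,000.00 × 1.8061112
FV = $63,213.89

FV = PV × (1 + r)^t = $63,213.89


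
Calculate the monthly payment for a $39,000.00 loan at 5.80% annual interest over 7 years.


Loan payment formula: PMT = PV × r / (1 − (1 + r)^(−n))
Monthly rate r = 0.058/12 ≈ 0.00483333, n = 84 months
Denominator: 1 − (1 + 0.058/12)^(−84) = 0.333038
PMT = $39,000.00 × (0.058/12) / 0.333038
PMT = $566.00 per month

PMT = PV × r / (1-(1+r)^(-n)) = $566.00/month


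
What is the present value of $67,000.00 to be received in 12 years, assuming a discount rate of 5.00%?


Present value formula: PV = FV / (1 + r)^t
PV = $67,000.00 / (1 + 0.05)^12
PV = $67,000.00 / 1.795856
PV = $37,308.11

PV = FV / (1 + r)^t = $37,308.11


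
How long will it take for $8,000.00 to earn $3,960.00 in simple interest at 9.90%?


Rearrange the simple interest formula for t:
I = P × r × t  ⇒  t = I / (P × r)
t = $3,960.00 / ($8,000.00 × 0.099)
t = 5

t = I/(P×r) = 5 years


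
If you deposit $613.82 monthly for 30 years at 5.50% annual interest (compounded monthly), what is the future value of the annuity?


Future value of an ordinary annuity: FV = PMT × ((1 + r)^n − 1) / r
Monthly rate r = 0.055/12 ≈ 0.00458333, n = 360
FV = $613.82 × ((1 + 0.055/12)^360 − 1) / (0.055/12)
FV = $613.82 × 913.611893
FV = $560,793.25

FV = PMT × ((1+r)^n - 1)/r = $560,793.25


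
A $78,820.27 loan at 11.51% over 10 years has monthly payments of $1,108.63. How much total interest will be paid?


Total paid over the life of the loan = PMT × n.
Total paid = $1,108.63 × 120 = $133,035.60
Total interest = total paid − principal = $133,035.60 − $78,820.27 = $54,215.33

Total interest = (PMT × n) - PV = $54,215.33


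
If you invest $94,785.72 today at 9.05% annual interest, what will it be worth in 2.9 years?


Future value formula: FV = PV × (1 + r)^t
FV = $94,785.72 × (1 + 0.0905)^2.9
FV = $94,785.72 × 1.2856254
FV = $121,858.93

FV = PV × (1 + r)^t = $121,858.93


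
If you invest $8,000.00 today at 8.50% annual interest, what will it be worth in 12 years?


Future value formula: FV = PV × (1 + r)^t
FV = $8,000.00 × (1 + 0.085)^12
FV = $8,000.00 × 2.661686
FV = $21,293.49

FV = PV × (1 + r)^t = $21,293.49


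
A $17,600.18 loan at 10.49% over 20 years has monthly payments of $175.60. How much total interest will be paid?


Total paid over the life of the loan = PMT × n.
Total paid = $175.60 × 240 = $42,144.00
Total interest = total paid − principal = $42,144.00 − $17,600.18 = $24,543.82

Total interest = (PMT × n) - PV = $24,543.82


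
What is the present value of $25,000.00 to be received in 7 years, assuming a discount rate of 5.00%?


Present value formula: PV = FV / (1 + r)^t
PV = $25,000.00 / (1 + 0.05)^7
PV = $25,000.00 / 1.4071004
PV = $17,767.03

PV = FV / (1 + r)^t = $17,767.03


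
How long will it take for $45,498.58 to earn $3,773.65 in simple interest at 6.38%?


Rearrange the simple interest formula for t:
I = P × r × t  ⇒  t = I / (P × r)
t = $3,773.65 / ($45,498.58 × 0.0638)
t = 1.3

t = I/(P×r) = 1.3 years


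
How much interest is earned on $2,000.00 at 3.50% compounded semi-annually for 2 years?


Compound interest earned = final amount − principal.
A = P(1 + r/n)^(nt) = $2,000.00 × (1 + 0.035/2)^(2 × 2) = $2,143.72
Interest = A − P = $2,143.72 − $2,000.00 = $143.72

Interest = A - P = $143.72


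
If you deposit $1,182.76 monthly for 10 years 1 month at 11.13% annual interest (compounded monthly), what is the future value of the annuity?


Future value of an ordinary annuity: FV = PMT × ((1 + r)^n − 1) / r
Monthly rate r = 0.1113/12 = 0.009275, n = 121
FV = $1,182.76 × ((1 + 0.1113/12)^121 − 1) / (0.1113/12)
FV = $1,182.76 × 221.669689
FV = $262,182.04

FV = PMT × ((1+r)^n - 1)/r = $262,182.04


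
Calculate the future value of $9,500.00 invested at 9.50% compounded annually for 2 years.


Compound interest formula: A = P(1 + r/n)^(nt)
A = $9,500.00 × (1 + 0.095/1)^(1 × 2)
Growth factor: (1 + 0.095/1)^2 = 1.199025
A = $9,500.00 × 1.199025
A = $11,390.74

A = P(1 + r/n)^(nt) = $11,390.74


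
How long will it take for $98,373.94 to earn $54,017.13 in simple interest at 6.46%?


Rearrange the simple interest formula for t:
I = P × r × t  ⇒  t = I / (P × r)
t = $54,017.13 / ($98,373.94 × 0.0646)
t = 8.5

t = I/(P×r) = 8.5 years


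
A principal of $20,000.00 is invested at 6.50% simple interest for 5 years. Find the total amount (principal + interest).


Total amount formula: A = P(1 + rt) = P + P·r·t
Interest: I = P × r × t = $20,000.00 × 0.065 × 5 = $6,500.00
A = P + I = $20,000.00 + $6,500.00 = $26,500.00

A = P + I = P(1 + rt) = $26,500.00


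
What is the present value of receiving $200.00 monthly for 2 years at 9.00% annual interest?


Present value of an ordinary annuity: PV = PMT × (1 − (1 + r)^(−n)) / r
Monthly rate r = 0.09/12 = 0.0075, n = 24
PV = $200.00 × (1 − (1 + 0.09/12)^(−24)) / (0.09/12)
PV = $200.00 × 21.889146
PV = $4,377.83

PV = PMT × (1-(1+r)^(-n))/r = $4,377.83


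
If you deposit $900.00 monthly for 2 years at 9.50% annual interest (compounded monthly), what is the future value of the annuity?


Future value of an ordinary annuity: FV = PMT × ((1 + r)^n − 1) / r
Monthly rate r = 0.095/12 ≈ 0.00791667, n = 24
FV = $900.00 × ((1 + 0.095/12)^24 − 1) / (0.095/12)
FV = $900.00 × 26.317295
FV = $23,685.57

FV = PMT × ((1+r)^n - 1)/r = $23,685.57


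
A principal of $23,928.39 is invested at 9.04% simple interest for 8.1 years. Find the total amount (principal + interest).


Total amount formula: A = P(1 + rt) = P + P·r·t
Interest: I = P × r × t = $23,928.39 × 0.0904 × 8.1 = $17,521.32
A = P + I = $23,928.39 + $17,521.32 = $41,449.71

A = P + I = P(1 + rt) = $41,449.71


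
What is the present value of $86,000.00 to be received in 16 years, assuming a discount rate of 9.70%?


Present value formula: PV = FV / (1 + r)^t
PV = $86,000.00 / (1 + 0.097)^16
PV = $86,000.00 / 4.398515
PV = $19,552.05

PV = FV / (1 + r)^t = $19,552.05


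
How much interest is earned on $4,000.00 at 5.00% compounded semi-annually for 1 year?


Compound interest earned = final amount − principal.
A = P(1 + r/n)^(nt) = $4,000.00 × (1 + 0.05/2)^(2 × 1) = $4,202.50
Interest = A − P = $4,202.50 − $4,000.00 = $202.50

Interest = A - P = $202.50


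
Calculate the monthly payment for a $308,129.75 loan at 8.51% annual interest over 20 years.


Loan payment formula: PMT = PV × r / (1 − (1 + r)^(−n))
Monthly rate r = 0.0851/12 ≈ 0.00709167, n = 240 months
Denominator: 1 − (1 + 0.0851/12)^(−240) = 0.816583
PMT = $308,129.75 × (0.0851/12) / 0.816583
PMT = $2,675.97 per month

PMT = PV × r / (1-(1+r)^(-n)) = $2,675.97/month


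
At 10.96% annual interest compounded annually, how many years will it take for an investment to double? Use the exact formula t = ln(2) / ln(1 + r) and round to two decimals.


Doubling condition: (1 + r)^t = 2
Take ln of both sides: t × ln(1 + r) = ln(2)
t = ln(2) / ln(1 + r)
t = 0.693147 / 0.104000
t = 6.66

t = ln(2) / ln(1 + r) = 6.66 years


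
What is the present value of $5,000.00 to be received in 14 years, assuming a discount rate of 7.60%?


Present value formula: PV = FV / (1 + r)^t
PV = $5,000.00 / (1 + 0.076)^14
PV = $5,000.00 / 2.788507
PV = $1,793.07

PV = FV / (1 + r)^t = $1,793.07


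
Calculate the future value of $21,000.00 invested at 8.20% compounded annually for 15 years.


Compound interest formula: A = P(1 + r/n)^(nt)
A = $21,000.00 × (1 + 0.082/1)^(1 × 15)
Growth factor: (1 + 0.082/1)^15 = 3.261436
A = $21,000.00 × 3.261436
A = $68,490.16

A = P(1 + r/n)^(nt) = $68,490.16


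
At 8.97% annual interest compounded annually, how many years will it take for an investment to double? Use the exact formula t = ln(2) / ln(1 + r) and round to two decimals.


Doubling condition: (1 + r)^t = 2
Take ln of both sides: t × ln(1 + r) = ln(2)
t = ln(2) / ln(1 + r)
t = 0.693147 / 0.085902
t = 8.07

t = ln(2) / ln(1 + r) = 8.07 years


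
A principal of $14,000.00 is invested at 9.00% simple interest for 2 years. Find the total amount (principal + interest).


Total amount formula: A = P(1 + rt) = P + P·r·t
Interest: I = P × r × t = $14,000.00 × 0.09 × 2 = $2,520.00
A = P + I = $14,000.00 + $2,520.00 = $16,520.00

A = P + I = P(1 + rt) = $16,520.00


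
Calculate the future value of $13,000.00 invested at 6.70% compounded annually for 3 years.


Compound interest formula: A = P(1 + r/n)^(nt)
A = $13,000.00 × (1 + 0.067/1)^(1 × 3)
Growth factor: (1 + 0.067/1)^3 = 1.214768
A = $13,000.00 × 1.214768
A = $15,791.98

A = P(1 + r/n)^(nt) = $15,791.98


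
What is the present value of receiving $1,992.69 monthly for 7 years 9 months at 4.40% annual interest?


Present value of an ordinary annuity: PV = PMT × (1 − (1 + r)^(−n)) / r
Monthly rate r = 0.044/12 ≈ 0.00366667, n = 93
PV = $1,992.69 × (1 − (1 + 0.044/12)^(−93)) / (0.044/12)
PV = $1,992.69 × 78.681138
PV = $156,787.12

PV = PMT × (1-(1+r)^(-n))/r = $156,787.12


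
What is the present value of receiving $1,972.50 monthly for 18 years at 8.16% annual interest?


Present value of an ordinary annuity: PV = PMT × (1 − (1 + r)^(−n)) / r
Monthly rate r = 0.0816/12 = 0.0068, n = 216
PV = $1,972.50 × (1 − (1 + 0.0816/12)^(−216)) / (0.0816/12)
PV = $1,972.50 × 113.036936
PV = $222,965.36

PV = PMT × (1-(1+r)^(-n))/r = $222,965.36


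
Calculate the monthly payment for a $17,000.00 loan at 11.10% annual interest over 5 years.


Loan payment formula: PMT = PV × r / (1 − (1 + r)^(−n))
Monthly rate r = 0.111/12 = 0.00925, n = 60 months
Denominator: 1 − (1 + 0.111/12)^(−60) = 0.424461
PMT = $17,000.00 × (0.111/12) / 0.424461
PMT = $370.47 per month

PMT = PV × r / (1-(1+r)^(-n)) = $370.47/month


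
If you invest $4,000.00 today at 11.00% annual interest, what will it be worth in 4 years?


Future value formula: FV = PV × (1 + r)^t
FV = $4,000.00 × (1 + 0.11)^4
FV = $4,000.00 × 1.518070
FV = $6,072.28

FV = PV × (1 + r)^t = $6,072.28


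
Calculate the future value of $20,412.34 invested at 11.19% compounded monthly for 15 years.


Compound interest formula: A = P(1 + r/n)^(nt)
A = $20,412.34 × (1 + 0.1119/12)^(12 × 15)
Growth factor: (1 + 0.1119/12)^180 = 5.3160062
A = $20,412.34 × 5.3160062
A = $108,512.13

A = P(1 + r/n)^(nt) = $108,512.13


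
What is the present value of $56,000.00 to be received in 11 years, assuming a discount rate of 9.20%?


Present value formula: PV = FV / (1 + r)^t
PV = $56,000.00 / (1 + 0.092)^11
PV = $56,000.00 / 2.632989
PV = $21,268.60

PV = FV / (1 + r)^t = $21,268.60


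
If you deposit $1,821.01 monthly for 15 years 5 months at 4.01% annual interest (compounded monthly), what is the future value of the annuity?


Future value of an ordinary annuity: FV = PMT × ((1 + r)^n − 1) / r
Monthly rate r = 0.0401/12 ≈ 0.00334167, n = 185
FV = $1,821.01 × ((1 + 0.0401/12)^185 − 1) / (0.0401/12)
FV = $1,821.01 × 255.468029
FV = $465,209.84

FV = PMT × ((1+r)^n - 1)/r = $465,209.84


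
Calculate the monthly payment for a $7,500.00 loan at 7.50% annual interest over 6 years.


Loan payment formula: PMT = PV × r / (1 − (1 + r)^(−n))
Monthly rate r = 0.075/12 = 0.00625, n = 72 months
Denominator: 1 − (1 + 0.075/12)^(−72) = 0.361478
PMT = $7,500.00 × (0.075/12) / 0.361478
PMT = $129.68 per month

PMT = PV × r / (1-(1+r)^(-n)) = $129.68/month


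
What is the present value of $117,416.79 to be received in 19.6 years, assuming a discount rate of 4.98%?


Present value formula: PV = FV / (1 + r)^t
PV = $117,416.79 / (1 + 0.0498)^19.6
PV = $117,416.79 / 2.592321
PV = $45,294.08

PV = FV / (1 + r)^t = $45,294.08


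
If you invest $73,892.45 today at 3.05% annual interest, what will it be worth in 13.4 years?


Future value formula: FV = PV × (1 + r)^t
FV = $73,892.45 × (1 + 0.0305)^13.4
FV = $73,892.45 × 1.4956954
FV = $110,520.60

FV = PV × (1 + r)^t = $110,520.60


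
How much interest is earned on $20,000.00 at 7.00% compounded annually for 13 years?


Compound interest earned = final amount − principal.
A = P(1 + r/n)^(nt) = $20,000.00 × (1 + 0.07/1)^(1 × 13) = $48,196.90
Interest = A − P = $48,196.90 − $20,000.00 = $28,196.90

Interest = A - P = $28,196.90


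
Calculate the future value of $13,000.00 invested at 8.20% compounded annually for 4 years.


Compound interest formula: A = P(1 + r/n)^(nt)
A = $13,000.00 × (1 + 0.082/1)^(1 × 4)
Growth factor: (1 + 0.082/1)^4 = 1.3705947
A = $13,000.00 × 1.3705947
A = $17,817.73

A = P(1 + r/n)^(nt) = $17,817.73


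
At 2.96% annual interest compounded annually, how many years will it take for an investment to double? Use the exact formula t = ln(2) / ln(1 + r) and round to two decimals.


Doubling condition: (1 + r)^t = 2
Take ln of both sides: t × ln(1 + r) = ln(2)
t = ln(2) / ln(1 + r)
t = 0.693147 / 0.029170
t = 23.76

t = ln(2) / ln(1 + r) = 23.76 years


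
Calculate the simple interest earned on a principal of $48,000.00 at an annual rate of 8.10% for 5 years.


Simple interest formula: I = P × r × t
I = $48,000.00 × 0.081 × 5
I = $19,440.00

I = P × r × t = $19,440.00


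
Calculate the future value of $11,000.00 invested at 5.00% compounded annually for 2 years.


Compound interest formula: A = P(1 + r/n)^(nt)
A = $11,000.00 × (1 + 0.05/1)^(1 × 2)
Growth factor: (1 + 0.05/1)^2 = 1.102500
A = $11,000.00 × 1.102500
A = $12,127.50

A = P(1 + r/n)^(nt) = $12,127.50


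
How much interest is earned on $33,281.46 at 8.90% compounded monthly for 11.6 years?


Compound interest earned = final amount − principal.
A = P(1 + r/n)^(nt) = $33,281.46 × (1 + 0.089/12)^(12 × 11.6) = $93,092.24
Interest = A − P = $93,092.24 − $33,281.46 = $59,810.78

Interest = A - P = $59,810.78


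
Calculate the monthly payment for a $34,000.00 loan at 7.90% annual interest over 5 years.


Loan payment formula: PMT = PV × r / (1 − (1 + r)^(−n))
Monthly rate r = 0.079/12 ≈ 0.00658333, n = 60 months
Denominator: 1 − (1 + 0.079/12)^(−60) = 0.325447
PMT = $34,000.00 × (0.079/12) / 0.325447
PMT = $687.77 per month

PMT = PV × r / (1-(1+r)^(-n)) = $687.77/month


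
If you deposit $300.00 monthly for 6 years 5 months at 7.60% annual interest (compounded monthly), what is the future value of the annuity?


Future value of an ordinary annuity: FV = PMT × ((1 + r)^n − 1) / r
Monthly rate r = 0.076/12 ≈ 0.00633333, n = 77
FV = $300.00 × ((1 + 0.076/12)^77 − 1) / (0.076/12)
FV = $300.00 × 98.843612
FV = $29,653.08

FV = PMT × ((1+r)^n - 1)/r = $29,653.08


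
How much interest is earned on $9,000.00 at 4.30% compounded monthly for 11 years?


Compound interest earned = final amount − principal.
A = P(1 + r/n)^(nt) = $9,000.00 × (1 + 0.043/12)^(12 × 11) = $14,431.01
Interest = A − P = $14,431.01 − $9,000.00 = $5,431.01

Interest = A - P = $5,431.01


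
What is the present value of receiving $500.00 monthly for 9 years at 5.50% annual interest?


Present value of an ordinary annuity: PV = PMT × (1 − (1 + r)^(−n)) / r
Monthly rate r = 0.055/12 ≈ 0.00458333, n = 108
PV = $500.00 × (1 − (1 + 0.055/12)^(−108)) / (0.055/12)
PV = $500.00 × 85.034035
PV = $42,517.02

PV = PMT × (1-(1+r)^(-n))/r = $42,517.02


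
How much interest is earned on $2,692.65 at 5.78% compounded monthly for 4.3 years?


Compound interest earned = final amount − principal.
A = P(1 + r/n)^(nt) = $2,692.65 × (1 + 0.0578/12)^(12 × 4.3) = $3,450.33
Interest = A − P = $3,450.33 − $2,692.65 = $757.68

Interest = A - P = $757.68


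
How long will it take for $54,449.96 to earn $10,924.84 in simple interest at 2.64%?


Rearrange the simple interest formula for t:
I = P × r × t  ⇒  t = I / (P × r)
t = $10,924.84 / ($54,449.96 × 0.0264)
t = 7.6

t = I/(P×r) = 7.6 years


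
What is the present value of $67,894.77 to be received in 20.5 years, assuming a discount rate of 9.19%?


Present value formula: PV = FV / (1 + r)^t
PV = $67,894.77 / (1 + 0.0919)^20.5
PV = $67,894.77 / 6.063854
PV = $11,196.64

PV = FV / (1 + r)^t = $11,196.64


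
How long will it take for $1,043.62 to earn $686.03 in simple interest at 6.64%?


Rearrange the simple interest formula for t:
I = P × r × t  ⇒  t = I / (P × r)
t = $686.03 / ($1,043.62 × 0.0664)
t = 9.9

t = I/(P×r) = 9.9 years


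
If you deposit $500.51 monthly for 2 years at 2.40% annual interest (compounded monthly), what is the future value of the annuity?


Future value of an ordinary annuity: FV = PMT × ((1 + r)^n − 1) / r
Monthly rate r = 0.024/12 = 0.002, n = 24
FV = $500.51 × ((1 + 0.024/12)^24 − 1) / (0.024/12)
FV = $500.51 × 24.560182
FV = $12,292.62

FV = PMT × ((1+r)^n - 1)/r = $12,292.62


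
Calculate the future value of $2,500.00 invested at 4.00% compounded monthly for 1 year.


Compound interest formula: A = P(1 + r/n)^(nt)
A = $2,500.00 × (1 + 0.04/12)^(12 × 1)
Growth factor: (1 + 0.04/12)^12 = 1.0407415
A = $2,500.00 × 1.0407415
A = $2,601.85

A = P(1 + r/n)^(nt) = $2,601.85


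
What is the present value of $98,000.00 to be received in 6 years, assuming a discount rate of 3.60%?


Present value formula: PV = FV / (1 + r)^t
PV = $98,000.00 / (1 + 0.036)^6
PV = $98,000.00 / 1.2363987
PV = $79,262.46

PV = FV / (1 + r)^t = $79,262.46


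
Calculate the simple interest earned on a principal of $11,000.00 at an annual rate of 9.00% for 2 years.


Simple interest formula: I = P × r × t
I = $11,000.00 × 0.09 × 2
I = $1,980.00

I = P × r × t = $1,980.00


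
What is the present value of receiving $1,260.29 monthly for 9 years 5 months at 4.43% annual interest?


Present value of an ordinary annuity: PV = PMT × (1 − (1 + r)^(−n)) / r
Monthly rate r = 0.0443/12 ≈ 0.00369167, n = 113
PV = $1,260.29 × (1 − (1 + 0.0443/12)^(−113)) / (0.0443/12)
PV = $1,260.29 × 92.255647
PV = $116,268.87

PV = PMT × (1-(1+r)^(-n))/r = $116,268.87


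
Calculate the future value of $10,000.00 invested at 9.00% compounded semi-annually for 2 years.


Compound interest formula: A = P(1 + r/n)^(nt)
A = $10,000.00 × (1 + 0.09/2)^(2 × 2)
Growth factor: (1 + 0.09/2)^4 = 1.192519
A = $10,000.00 × 1.192519
A = $11,925.19

A = P(1 + r/n)^(nt) = $11,925.19


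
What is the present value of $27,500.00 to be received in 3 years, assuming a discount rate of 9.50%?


Present value formula: PV = FV / (1 + r)^t
PV = $27,500.00 / (1 + 0.095)^3
PV = $27,500.00 / 1.3129324
PV = $20,945.48

PV = FV / (1 + r)^t = $20,945.48


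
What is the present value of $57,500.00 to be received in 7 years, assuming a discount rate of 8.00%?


Present value formula: PV = FV / (1 + r)^t
PV = $57,500.00 / (1 + 0.08)^7
PV = $57,500.00 / 1.713824
PV = $33,550.70

PV = FV / (1 + r)^t = $33,550.70


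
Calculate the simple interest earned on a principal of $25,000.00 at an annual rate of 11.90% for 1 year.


Simple interest formula: I = P × r × t
I = $25,000.00 × 0.119 × 1
I = $2,975.00

I = P × r × t = $2,975.00


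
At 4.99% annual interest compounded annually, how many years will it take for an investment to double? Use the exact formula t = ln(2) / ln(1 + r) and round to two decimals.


Doubling condition: (1 + r)^t = 2
Take ln of both sides: t × ln(1 + r) = ln(2)
t = ln(2) / ln(1 + r)
t = 0.693147 / 0.048695
t = 14.23

t = ln(2) / ln(1 + r) = 14.23 years


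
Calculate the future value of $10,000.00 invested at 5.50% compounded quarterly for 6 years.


Compound interest formula: A = P(1 + r/n)^(nt)
A = $10,000.00 × (1 + 0.055/4)^(4 × 6)
Growth factor: (1 + 0.055/4)^24 = 1.387845
A = $10,000.00 × 1.387845
A = $13,878.45

A = P(1 + r/n)^(nt) = $13,878.45


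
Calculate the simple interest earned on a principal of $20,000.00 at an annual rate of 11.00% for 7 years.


Simple interest formula: I = P × r × t
I = $20,000.00 × 0.11 × 7
I = $15,400.00

I = P × r × t = $15,400.00


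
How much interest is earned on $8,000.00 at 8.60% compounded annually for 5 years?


Compound interest earned = final amount − principal.
A = P(1 + r/n)^(nt) = $8,000.00 × (1 + 0.086/1)^(1 × 5) = $12,084.79
Interest = A − P = $12,084.79 − $8,000.00 = $4,084.79

Interest = A - P = $4,084.79


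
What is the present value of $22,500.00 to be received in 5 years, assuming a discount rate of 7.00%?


Present value formula: PV = FV / (1 + r)^t
PV = $22,500.00 / (1 + 0.07)^5
PV = $22,500.00 / 1.402552
PV = $16,042.19

PV = FV / (1 + r)^t = $16,042.19


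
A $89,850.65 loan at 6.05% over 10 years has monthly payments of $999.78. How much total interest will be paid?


Total paid over the life of the loan = PMT × n.
Total paid = $999.78 × 120 = $119,973.60
Total interest = total paid − principal = $119,973.60 − $89,850.65 = $30,122.95

Total interest = (PMT × n) - PV = $30,122.95


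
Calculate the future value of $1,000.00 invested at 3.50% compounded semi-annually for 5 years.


Compound interest formula: A = P(1 + r/n)^(nt)
A = $1,000.00 × (1 + 0.035/2)^(2 × 5)
Growth factor: (1 + 0.035/2)^10 = 1.189444
A = $1,000.00 × 1.189444
A = $1,189.44

A = P(1 + r/n)^(nt) = $1,189.44


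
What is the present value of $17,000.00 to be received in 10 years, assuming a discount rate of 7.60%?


Present value formula: PV = FV / (1 + r)^t
PV = $17,000.00 / (1 + 0.076)^10
PV = $17,000.00 / 2.080284
PV = $8,171.96

PV = FV / (1 + r)^t = $8,171.96


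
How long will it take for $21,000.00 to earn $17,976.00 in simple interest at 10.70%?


Rearrange the simple interest formula for t:
I = P × r × t  ⇒  t = I / (P × r)
t = $17,976.00 / ($21,000.00 × 0.107)
t = 8

t = I/(P×r) = 8 years


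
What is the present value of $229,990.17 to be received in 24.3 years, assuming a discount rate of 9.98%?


Present value formula: PV = FV / (1 + r)^t
PV = $229,990.17 / (1 + 0.0998)^24.3
PV = $229,990.17 / 10.090746
PV = $22,792.19

PV = FV / (1 + r)^t = $22,792.19


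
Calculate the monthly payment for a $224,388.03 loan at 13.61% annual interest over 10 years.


Loan payment formula: PMT = PV × r / (1 − (1 + r)^(−n))
Monthly rate r = 0.1361/12 ≈ 0.01134167, n = 120 months
Denominator: 1 − (1 + 0.1361/12)^(−120) = 0.741624
PMT = $224,388.03 × (0.1361/12) / 0.741624
PMT = $3,431.57 per month

PMT = PV × r / (1-(1+r)^(-n)) = $3,431.57/month


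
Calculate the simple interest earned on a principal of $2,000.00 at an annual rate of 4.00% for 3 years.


Simple interest formula: I = P × r × t
I = $2,000.00 × 0.04 × 3
I = $240.00

I = P × r × t = $240.00


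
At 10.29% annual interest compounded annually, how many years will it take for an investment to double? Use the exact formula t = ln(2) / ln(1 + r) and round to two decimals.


Doubling condition: (1 + r)^t = 2
Take ln of both sides: t × ln(1 + r) = ln(2)
t = ln(2) / ln(1 + r)
t = 0.693147 / 0.097943
t = 7.08

t = ln(2) / ln(1 + r) = 7.08 years


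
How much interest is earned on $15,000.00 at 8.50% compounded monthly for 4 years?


Compound interest earned = final amount − principal.
A = P(1 + r/n)^(nt) = $15,000.00 × (1 + 0.085/12)^(12 × 4) = $21,048.97
Interest = A − P = $21,048.97 − $15,000.00 = $6,048.97

Interest = A - P = $6,048.97


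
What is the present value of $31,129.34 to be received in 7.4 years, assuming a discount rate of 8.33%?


Present value formula: PV = FV / (1 + r)^t
PV = $31,129.34 / (1 + 0.0833)^7.4
PV = $31,129.34 / 1.807760
PV = $17,219.84

PV = FV / (1 + r)^t = $17,219.84


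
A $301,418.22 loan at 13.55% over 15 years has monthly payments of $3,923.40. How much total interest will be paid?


Total paid over the life of the loan = PMT × n.
Total paid = $3,923.40 × 180 = $706,212.00
Total interest = total paid − principal = $706,212.00 − $301,418.22 = $404,793.78

Total interest = (PMT × n) - PV = $404,793.78


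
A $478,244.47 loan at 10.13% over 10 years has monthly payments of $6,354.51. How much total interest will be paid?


Total paid over the life of the loan = PMT × n.
Total paid = $6,354.51 × 120 = $762,541.20
Total interest = total paid − principal = $762,541.20 − $478,244.47 = $284,296.73

Total interest = (PMT × n) - PV = $284,296.73


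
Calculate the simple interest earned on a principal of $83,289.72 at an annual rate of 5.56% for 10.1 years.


Simple interest formula: I = P × r × t
I = $83,289.72 × 0.0556 × 10.1
I = $46,772.18

I = P × r × t = $46,772.18


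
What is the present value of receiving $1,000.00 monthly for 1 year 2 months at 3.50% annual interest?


Present value of an ordinary annuity: PV = PMT × (1 − (1 + r)^(−n)) / r
Monthly rate r = 0.035/12 ≈ 0.00291667, n = 14
PV = $1,000.00 × (1 − (1 + 0.035/12)^(−14)) / (0.035/12)
PV = $1,000.00 × 13.6984555
PV = $13,698.46

PV = PMT × (1-(1+r)^(-n))/r = $13,698.46


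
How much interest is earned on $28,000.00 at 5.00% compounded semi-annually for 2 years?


Compound interest earned = final amount − principal.
A = P(1 + r/n)^(nt) = $28,000.00 × (1 + 0.05/2)^(2 × 2) = $30,906.76
Interest = A − P = $30,906.76 − $28,000.00 = $2,906.76

Interest = A - P = $2,906.76


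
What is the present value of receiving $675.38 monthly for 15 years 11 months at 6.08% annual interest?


Present value of an ordinary annuity: PV = PMT × (1 − (1 + r)^(−n)) / r
Monthly rate r = 0.0608/12 ≈ 0.00506667, n = 191
PV = $675.38 × (1 − (1 + 0.0608/12)^(−191)) / (0.0608/12)
PV = $675.38 × 122.196171
PV = $82,528.85

PV = PMT × (1-(1+r)^(-n))/r = $82,528.85


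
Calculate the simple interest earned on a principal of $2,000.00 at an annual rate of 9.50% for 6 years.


Simple interest formula: I = P × r × t
I = $2,000.00 × 0.095 × 6
I = $1,140.00

I = P × r × t = $1,140.00


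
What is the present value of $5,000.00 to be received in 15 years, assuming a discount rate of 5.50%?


Present value formula: PV = FV / (1 + r)^t
PV = $5,000.00 / (1 + 0.055)^15
PV = $5,000.00 / 2.232476
PV = $2,239.67

PV = FV / (1 + r)^t = $2,239.67


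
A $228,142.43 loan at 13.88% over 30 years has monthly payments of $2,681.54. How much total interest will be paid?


Total paid over the life of the loan = PMT × n.
Total paid = $2,681.54 × 360 = $965,354.40
Total interest = total paid − principal = $965,354.40 − $228,142.43 = $737,211.97

Total interest = (PMT × n) - PV = $737,211.97


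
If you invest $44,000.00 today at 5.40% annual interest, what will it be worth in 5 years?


Future value formula: FV = PV × (1 + r)^t
FV = $44,000.00 × (1 + 0.054)^5
FV = $44,000.00 × 1.300777614
FV = $57,234.22

FV = PV × (1 + r)^t = $57,234.22


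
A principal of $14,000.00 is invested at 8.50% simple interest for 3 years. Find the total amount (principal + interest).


Total amount formula: A = P(1 + rt) = P + P·r·t
Interest: I = P × r × t = $14,000.00 × 0.085 × 3 = $3,570.00
A = P + I = $14,000.00 + $3,570.00 = $17,570.00

A = P + I = P(1 + rt) = $17,570.00


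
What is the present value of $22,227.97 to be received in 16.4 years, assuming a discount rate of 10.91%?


Present value formula: PV = FV / (1 + r)^t
PV = $22,227.97 / (1 + 0.1091)^16.4
PV = $22,227.97 / 5.464112
PV = $4,067.99

PV = FV / (1 + r)^t = $4,067.99


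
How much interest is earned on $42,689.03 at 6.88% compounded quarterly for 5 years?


Compound interest earned = final amount − principal.
A = P(1 + r/n)^(nt) = $42,689.03 × (1 + 0.0688/4)^(4 × 5) = $60,040.36
Interest = A − P = $60,040.36 − $42,689.03 = $17,351.33

Interest = A - P = $17,351.33


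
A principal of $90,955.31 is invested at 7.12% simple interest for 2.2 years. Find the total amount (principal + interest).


Total amount formula: A = P(1 + rt) = P + P·r·t
Interest: I = P × r × t = $90,955.31 × 0.0712 × 2.2 = $14,247.24
A = P + I = $90,955.31 + $14,247.24 = $105,202.55

A = P + I = P(1 + rt) = $105,202.55


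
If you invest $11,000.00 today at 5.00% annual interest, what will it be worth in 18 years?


Future value formula: FV = PV × (1 + r)^t
FV = $11,000.00 × (1 + 0.05)^18
FV = $11,000.00 × 2.406619
FV = $26,472.81

FV = PV × (1 + r)^t = $26,472.81


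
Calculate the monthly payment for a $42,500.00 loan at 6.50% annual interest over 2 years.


Loan payment formula: PMT = PV × r / (1 − (1 + r)^(−n))
Monthly rate r = 0.065/12 ≈ 0.00541667, n = 24 months
Denominator: 1 − (1 + 0.065/12)^(−24) = 0.121596
PMT = $42,500.00 × (0.065/12) / 0.121596
PMT = $1,893.22 per month

PMT = PV × r / (1-(1+r)^(-n)) = $1,893.22/month


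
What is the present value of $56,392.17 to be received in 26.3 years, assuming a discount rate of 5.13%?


Present value formula: PV = FV / (1 + r)^t
PV = $56,392.17 / (1 + 0.0513)^26.3
PV = $56,392.17 / 3.727445
PV = $15,128.91

PV = FV / (1 + r)^t = $15,128.91


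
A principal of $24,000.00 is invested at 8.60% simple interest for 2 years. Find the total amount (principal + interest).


Total amount formula: A = P(1 + rt) = P + P·r·t
Interest: I = P × r × t = $24,000.00 × 0.086 × 2 = $4,128.00
A = P + I = $24,000.00 + $4,128.00 = $28,128.00

A = P + I = P(1 + rt) = $28,128.00


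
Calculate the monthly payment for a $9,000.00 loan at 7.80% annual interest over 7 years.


Loan payment formula: PMT = PV × r / (1 − (1 + r)^(−n))
Monthly rate r = 0.078/12 = 0.0065, n = 84 months
Denominator: 1 − (1 + 0.078/12)^(−84) = 0.419713
PMT = $9,000.00 × (0.078/12) / 0.419713
PMT = $139.38 per month

PMT = PV × r / (1-(1+r)^(-n)) = $139.38/month


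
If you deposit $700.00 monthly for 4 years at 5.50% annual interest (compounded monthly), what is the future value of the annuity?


Future value of an ordinary annuity: FV = PMT × ((1 + r)^n − 1) / r
Monthly rate r = 0.055/12 ≈ 0.00458333, n = 48
FV = $700.00 × ((1 + 0.055/12)^48 − 1) / (0.055/12)
FV = $700.00 × 53.552852
FV = $37,487.00

FV = PMT × ((1+r)^n - 1)/r = $37,487.00


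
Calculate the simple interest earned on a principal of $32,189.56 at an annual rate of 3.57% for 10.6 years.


Simple interest formula: I = P × r × t
I = $32,189.56 × 0.0357 × 10.6
I = $12,181.17

I = P × r × t = $12,181.17


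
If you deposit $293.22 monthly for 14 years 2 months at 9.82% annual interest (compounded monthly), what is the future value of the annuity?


Future value of an ordinary annuity: FV = PMT × ((1 + r)^n − 1) / r
Monthly rate r = 0.0982/12 ≈ 0.00818333, n = 170
FV = $293.22 × ((1 + 0.0982/12)^170 − 1) / (0.0982/12)
FV = $293.22 × 366.213258
FV = $107,381.05

FV = PMT × ((1+r)^n - 1)/r = $107,381.05


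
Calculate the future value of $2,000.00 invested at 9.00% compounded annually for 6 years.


Compound interest formula: A = P(1 + r/n)^(nt)
A = $2,000.00 × (1 + 0.09/1)^(1 × 6)
Growth factor: (1 + 0.09/1)^6 = 1.677100
A = $2,000.00 × 1.677100
A = $3,354.20

A = P(1 + r/n)^(nt) = $3,354.20


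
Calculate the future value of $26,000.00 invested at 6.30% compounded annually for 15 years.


Compound interest formula: A = P(1 + r/n)^(nt)
A = $26,000.00 × (1 + 0.063/1)^(1 × 15)
Growth factor: (1 + 0.063/1)^15 = 2.5003394
A = $26,000.00 × 2.5003394
A = $65,008.82

A = P(1 + r/n)^(nt) = $65,008.82


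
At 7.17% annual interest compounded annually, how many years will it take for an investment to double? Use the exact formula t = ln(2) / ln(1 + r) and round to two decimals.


Doubling condition: (1 + r)^t = 2
Take ln of both sides: t × ln(1 + r) = ln(2)
t = ln(2) / ln(1 + r)
t = 0.693147 / 0.069246
t = 10.01

t = ln(2) / ln(1 + r) = 10.01 years


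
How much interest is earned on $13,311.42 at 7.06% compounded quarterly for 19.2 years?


Compound interest earned = final amount − principal.
A = P(1 + r/n)^(nt) = $13,311.42 × (1 + 0.0706/4)^(4 × 19.2) = $51,025.16
Interest = A − P = $51,025.16 − $13,311.42 = $37,713.74

Interest = A - P = $37,713.74


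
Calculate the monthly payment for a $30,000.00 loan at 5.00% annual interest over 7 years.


Loan payment formula: PMT = PV × r / (1 − (1 + r)^(−n))
Monthly rate r = 0.05/12 ≈ 0.00416667, n = 84 months
Denominator: 1 − (1 + 0.05/12)^(−84) = 0.294799
PMT = $30,000.00 × (0.05/12) / 0.294799
PMT = $424.02 per month

PMT = PV × r / (1-(1+r)^(-n)) = $424.02/month


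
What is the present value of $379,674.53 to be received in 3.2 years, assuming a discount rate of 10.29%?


Present value formula: PV = FV / (1 + r)^t
PV = $379,674.53 / (1 + 0.1029)^3.2
PV = $379,674.53 / 1.36809305
PV = $277,520.98

PV = FV / (1 + r)^t = $277,520.98


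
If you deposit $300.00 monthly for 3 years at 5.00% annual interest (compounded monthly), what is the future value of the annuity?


Future value of an ordinary annuity: FV = PMT × ((1 + r)^n − 1) / r
Monthly rate r = 0.05/12 ≈ 0.00416667, n = 36
FV = $300.00 × ((1 + 0.05/12)^36 − 1) / (0.05/12)
FV = $300.00 × 38.753336
FV = $11,626.00

FV = PMT × ((1+r)^n - 1)/r = $11,626.00


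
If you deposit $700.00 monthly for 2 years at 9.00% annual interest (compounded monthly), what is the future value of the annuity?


Future value of an ordinary annuity: FV = PMT × ((1 + r)^n − 1) / r
Monthly rate r = 0.09/12 = 0.0075, n = 24
FV = $700.00 × ((1 + 0.09/12)^24 − 1) / (0.09/12)
FV = $700.00 × 26.188471
FV = $18,331.93

FV = PMT × ((1+r)^n - 1)/r = $18,331.93


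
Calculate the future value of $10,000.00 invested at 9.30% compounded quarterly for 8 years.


Compound interest formula: A = P(1 + r/n)^(nt)
A = $10,000.00 × (1 + 0.093/4)^(4 × 8)
Growth factor: (1 + 0.093/4)^32 = 2.086489
A = $10,000.00 × 2.086489
A = $20,864.89

A = P(1 + r/n)^(nt) = $20,864.89


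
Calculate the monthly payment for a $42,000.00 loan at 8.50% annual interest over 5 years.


Loan payment formula: PMT = PV × r / (1 − (1 + r)^(−n))
Monthly rate r = 0.085/12 ≈ 0.00708333, n = 60 months
Denominator: 1 − (1 + 0.085/12)^(−60) = 0.345250
PMT = $42,000.00 × (0.085/12) / 0.345250
PMT = $861.69 per month

PMT = PV × r / (1-(1+r)^(-n)) = $861.69/month


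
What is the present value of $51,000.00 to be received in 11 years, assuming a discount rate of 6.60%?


Present value formula: PV = FV / (1 + r)^t
PV = $51,000.00 / (1 + 0.066)^11
PV = $51,000.00 / 2.019897
PV = $25,248.81

PV = FV / (1 + r)^t = $25,248.81


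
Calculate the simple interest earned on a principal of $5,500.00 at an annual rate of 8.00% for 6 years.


Simple interest formula: I = P × r × t
I = $5,500.00 × 0.08 × 6
I = $2,640.00

I = P × r × t = $2,640.00


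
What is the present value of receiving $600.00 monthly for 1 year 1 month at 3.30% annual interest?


Present value of an ordinary annuity: PV = PMT × (1 − (1 + r)^(−n)) / r
Monthly rate r = 0.033/12 = 0.00275, n = 13
PV = $600.00 × (1 − (1 + 0.033/12)^(−13)) / (0.033/12)
PV = $600.00 × 12.753153
PV = $7,651.89

PV = PMT × (1-(1+r)^(-n))/r = $7,651.89


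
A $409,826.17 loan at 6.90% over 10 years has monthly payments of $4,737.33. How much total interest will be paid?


Total paid over the life of the loan = PMT × n.
Total paid = $4,737.33 × 120 = $568,479.60
Total interest = total paid − principal = $568,479.60 − $409,826.17 = $158,653.43

Total interest = (PMT × n) - PV = $158,653.43


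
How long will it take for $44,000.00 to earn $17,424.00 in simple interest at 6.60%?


Rearrange the simple interest formula for t:
I = P × r × t  ⇒  t = I / (P × r)
t = $17,424.00 / ($44,000.00 × 0.066)
t = 6

t = I/(P×r) = 6 years


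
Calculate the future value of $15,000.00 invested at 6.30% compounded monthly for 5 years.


Compound interest formula: A = P(1 + r/n)^(nt)
A = $15,000.00 × (1 + 0.063/12)^(12 × 5)
Growth factor: (1 + 0.063/12)^60 = 1.3691307
A = $15,000.00 × 1.3691307
A = $20,536.96

A = P(1 + r/n)^(nt) = $20,536.96


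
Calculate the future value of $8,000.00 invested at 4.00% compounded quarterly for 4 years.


Compound interest formula: A = P(1 + r/n)^(nt)
A = $8,000.00 × (1 + 0.04/4)^(4 × 4)
Growth factor: (1 + 0.04/4)^16 = 1.172579
A = $8,000.00 × 1.172579
A = $9,380.63

A = P(1 + r/n)^(nt) = $9,380.63


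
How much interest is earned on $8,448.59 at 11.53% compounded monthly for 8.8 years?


Compound interest earned = final amount − principal.
A = P(1 + r/n)^(nt) = $8,448.59 × (1 + 0.1153/12)^(12 × 8.8) = $23,191.74
Interest = A − P = $23,191.74 − $8,448.59 = $14,743.15

Interest = A - P = $14,743.15


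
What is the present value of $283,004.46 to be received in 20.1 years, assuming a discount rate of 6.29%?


Present value formula: PV = FV / (1 + r)^t
PV = $283,004.46 / (1 + 0.0629)^20.1
PV = $283,004.46 / 3.4079827
PV = $83,041.64

PV = FV / (1 + r)^t = $83,041.64


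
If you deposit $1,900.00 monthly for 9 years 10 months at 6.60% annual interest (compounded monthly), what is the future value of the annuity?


Future value of an ordinary annuity: FV = PMT × ((1 + r)^n − 1) / r
Monthly rate r = 0.066/12 = 0.0055, n = 118
FV = $1,900.00 × ((1 + 0.066/12)^118 − 1) / (0.066/12)
FV = $1,900.00 × 165.495708
FV = $314,441.85

FV = PMT × ((1+r)^n - 1)/r = $314,441.85


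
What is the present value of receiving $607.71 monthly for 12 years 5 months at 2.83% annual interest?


Present value of an ordinary annuity: PV = PMT × (1 − (1 + r)^(−n)) / r
Monthly rate r = 0.0283/12 ≈ 0.00235833, n = 149
PV = $607.71 × (1 − (1 + 0.0283/12)^(−149)) / (0.0283/12)
PV = $607.71 × 125.512679
PV = $76,275.31

PV = PMT × (1-(1+r)^(-n))/r = $76,275.31


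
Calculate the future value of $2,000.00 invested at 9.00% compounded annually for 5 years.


Compound interest formula: A = P(1 + r/n)^(nt)
A = $2,000.00 × (1 + 0.09/1)^(1 × 5)
Growth factor: (1 + 0.09/1)^5 = 1.538624
A = $2,000.00 × 1.538624
A = $3,077.25

A = P(1 + r/n)^(nt) = $3,077.25


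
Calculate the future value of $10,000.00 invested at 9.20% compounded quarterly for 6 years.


Compound interest formula: A = P(1 + r/n)^(nt)
A = $10,000.00 × (1 + 0.092/4)^(4 × 6)
Growth factor: (1 + 0.092/4)^24 = 1.725898
A = $10,000.00 × 1.725898
A = $17,258.98

A = P(1 + r/n)^(nt) = $17,258.98


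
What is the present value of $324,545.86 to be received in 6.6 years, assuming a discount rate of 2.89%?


Present value formula: PV = FV / (1 + r)^t
PV = $324,545.86 / (1 + 0.0289)^6.6
PV = $324,545.86 / 1.2068767
PV = $268,913.85

PV = FV / (1 + r)^t = $268,913.85


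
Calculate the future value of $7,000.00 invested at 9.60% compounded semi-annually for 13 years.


Compound interest formula: A = P(1 + r/n)^(nt)
A = $7,000.00 × (1 + 0.096/2)^(2 × 13)
Growth factor: (1 + 0.096/2)^26 = 3.383712
A = $7,000.00 × 3.383712
A = $23,685.98

A = P(1 + r/n)^(nt) = $23,685.98


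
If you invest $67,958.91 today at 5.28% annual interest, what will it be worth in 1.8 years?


Future value formula: FV = PV × (1 + r)^t
FV = $67,958.91 × (1 + 0.0528)^1.8
FV = $67,958.91 × 1.0970403
FV = $74,553.66

FV = PV × (1 + r)^t = $74,553.66


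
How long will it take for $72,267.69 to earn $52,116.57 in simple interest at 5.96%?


Rearrange the simple interest formula for t:
I = P × r × t  ⇒  t = I / (P × r)
t = $52,116.57 / ($72,267.69 × 0.0596)
t = 12.1

t = I/(P×r) = 12.1 years


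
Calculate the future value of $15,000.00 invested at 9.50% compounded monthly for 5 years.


Compound interest formula: A = P(1 + r/n)^(nt)
A = $15,000.00 × (1 + 0.095/12)^(12 × 5)
Growth factor: (1 + 0.095/12)^60 = 1.6050095
A = $15,000.00 × 1.6050095
A = $24,075.14

A = P(1 + r/n)^(nt) = $24,075.14
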